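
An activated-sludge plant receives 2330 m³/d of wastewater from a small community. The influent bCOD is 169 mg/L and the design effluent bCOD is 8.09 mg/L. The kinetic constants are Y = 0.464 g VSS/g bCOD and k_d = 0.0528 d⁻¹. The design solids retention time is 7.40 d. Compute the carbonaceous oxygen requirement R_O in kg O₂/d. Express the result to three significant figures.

R_O ≈ 197 kg O₂/d

Observed yield with endogenous decay: Y_obs = Y / (1 + k_d·θ_c) = 0.464 / (1 + 0.0528 × 7.40) = 0.464 / 1.391 = 0.3336 g VSS/g bCOD.
Mass of bCOD removed per day: Q(S₀ − S) = 2330 × 160.9 g/m³ = 374.9 kg/d.
P_X = Y_obs·Q·(S₀ − S) = 0.3336 × 374.9 = 125.1 kg VSS/d.
Carbonaceous O₂ demand = substrate oxidised − cell-mass equivalent = 374.9 − 1.42 × 125.1 = 197.3 kg O₂/d.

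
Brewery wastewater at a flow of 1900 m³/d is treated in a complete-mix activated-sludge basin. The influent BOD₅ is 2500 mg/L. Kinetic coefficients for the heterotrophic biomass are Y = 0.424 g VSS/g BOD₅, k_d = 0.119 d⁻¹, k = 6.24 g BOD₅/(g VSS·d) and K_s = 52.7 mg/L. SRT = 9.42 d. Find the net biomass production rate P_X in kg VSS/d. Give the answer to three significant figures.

P_X ≈ 948 kg VSS/d

From the Monod/SRT balance for a CMAS, S = K_s·(1+k_d θ_c)/[θ_c·(Y k − k_d) − 1] = 52.7 × (1 + 0.119 × 9.42) / [9.42 × (0.424 × 6.24 − 0.119) − 1] = 111.8 / 22.80 = 4.902 mg/L.
The observed yield is Y_obs = Y/(1 + k_d·θ_c) = 0.424 / (1 + 0.119 × 9.42) = 0.424 / 2.121 = 0.1999 g VSS per g BOD₅ removed.
Mass of BOD₅ removed per day: Q(S₀ − S) = 1900 × 2495 g/m³ = 4741 kg/d.
P_X = Y_obs · Q(S₀ − S) = 0.1999 × 4741 = 947.7 kg VSS/d.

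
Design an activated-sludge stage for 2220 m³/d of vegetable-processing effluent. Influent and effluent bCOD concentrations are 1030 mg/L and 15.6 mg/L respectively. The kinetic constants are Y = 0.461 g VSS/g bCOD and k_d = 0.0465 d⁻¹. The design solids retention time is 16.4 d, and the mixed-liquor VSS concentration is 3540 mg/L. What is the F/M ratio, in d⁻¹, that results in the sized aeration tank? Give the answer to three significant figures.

Steady-state biomass mass balance: V·X·(1 + k_d·θ_c) = Y·Q·(S₀ − S)·θ_c, so V = 0.461 × 2220 × (1030 − 15.6) × 16.4 / [3540 × (1 + 0.0465 × 16.4)] = 1.7×10^7 / 6240 = 2729 m³.
F/M = applied load / biomass = Q·S₀/(V·X) = 2220 × 1030 / (2729 × 3540) = 0.2367 d⁻¹.

F/M ≈ 0.237 d⁻¹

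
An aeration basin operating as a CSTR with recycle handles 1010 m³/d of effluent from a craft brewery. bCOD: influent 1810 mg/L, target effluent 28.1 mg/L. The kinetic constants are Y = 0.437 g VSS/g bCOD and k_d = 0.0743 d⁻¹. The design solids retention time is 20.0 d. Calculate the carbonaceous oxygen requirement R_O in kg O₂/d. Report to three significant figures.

R_O ≈ 1350 kg O₂/d

The observed yield is Y_obs = Y/(1 + k_d·θ_c) = 0.437 / (1 + 0.0743 × 20.0) = 0.437 / 2.486 = 0.1758 g VSS per g bCOD removed.
Substrate removed = Q·(S₀ − S) = 1010 m³/d × (1810 − 28.1) g/m³ = 1.8×10^6 g/d = 1800 kg/d.
Net sludge production P_X = 0.1758 × 1800 = 316.4 kg VSS/d.
R_O = Q·(S₀ − S) − 1.42·P_X = 1800 − 1.42 × 316.4 = 1350 kg O₂/d.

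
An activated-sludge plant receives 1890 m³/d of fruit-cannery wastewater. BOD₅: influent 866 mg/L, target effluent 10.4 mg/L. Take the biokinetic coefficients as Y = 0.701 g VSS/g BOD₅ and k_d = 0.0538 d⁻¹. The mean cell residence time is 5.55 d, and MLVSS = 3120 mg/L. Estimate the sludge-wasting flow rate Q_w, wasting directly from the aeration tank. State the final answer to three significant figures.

Q_w ≈ 280 m³/d

Rearranging the biomass balance for a CMAS with decay, V = Y·Q·ΔS·θ_c / [X·(1+k_d θ_c)] = 0.701 × 1890 × (866 − 10.4) × 5.55 / [3120 × (1 + 0.0538 × 5.55)] = 6.29×10^6 / 4052 = 1553 m³.
Wasting from the aeration tank: Q_w = V / θ_c = 1553 / 5.55 = 279.8 m³/d.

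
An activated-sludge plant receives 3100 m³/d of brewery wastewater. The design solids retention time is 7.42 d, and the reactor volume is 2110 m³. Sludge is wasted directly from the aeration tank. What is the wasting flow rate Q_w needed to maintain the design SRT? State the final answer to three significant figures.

For wasting at MLVSS concentration, Q_w = V/θ_c = 2110/7.42 = 284.4 m³/d.

Q_w ≈ 284 m³/d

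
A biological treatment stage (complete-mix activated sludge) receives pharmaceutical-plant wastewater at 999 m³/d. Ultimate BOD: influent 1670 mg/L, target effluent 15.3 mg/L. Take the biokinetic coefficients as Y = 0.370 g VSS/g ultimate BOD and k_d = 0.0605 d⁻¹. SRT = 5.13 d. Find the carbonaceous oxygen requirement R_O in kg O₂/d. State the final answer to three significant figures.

R_O ≈ 990 kg O₂/d

Observed yield with endogenous decay: Y_obs = Y / (1 + k_d·θ_c) = 0.370 / (1 + 0.0605 × 5.13) = 0.370 / 1.310 = 0.2824 g VSS/g ultimate BOD.
Q·(S₀ − S) = 999 × (1670 − 15.3) × 10⁻³ = 1653 kg/d removed.
Net sludge production P_X = 0.2824 × 1653 = 466.8 kg VSS/d.
R_O = Q·(S₀ − S) − 1.42·P_X = 1653 − 1.42 × 466.8 = 990.2 kg O₂/d.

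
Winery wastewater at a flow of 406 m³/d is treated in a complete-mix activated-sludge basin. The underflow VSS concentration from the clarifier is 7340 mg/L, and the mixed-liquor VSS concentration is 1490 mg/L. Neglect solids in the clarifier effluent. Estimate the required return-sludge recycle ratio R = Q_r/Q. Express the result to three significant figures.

R ≈ 0.255

Mass balance around the secondary clarifier (neglecting effluent solids): R = X / (X_r − X) = 1490 / (7340 − 1490) = 0.2547.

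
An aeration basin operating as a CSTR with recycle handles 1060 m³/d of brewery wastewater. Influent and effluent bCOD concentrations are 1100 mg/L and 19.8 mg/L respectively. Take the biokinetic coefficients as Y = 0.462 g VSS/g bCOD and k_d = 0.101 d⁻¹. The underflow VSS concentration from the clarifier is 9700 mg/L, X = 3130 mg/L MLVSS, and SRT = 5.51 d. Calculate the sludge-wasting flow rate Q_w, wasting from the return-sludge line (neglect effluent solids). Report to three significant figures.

Rearranging the biomass balance for a CMAS with decay, V = Y·Q·ΔS·θ_c / [X·(1+k_d θ_c)] = 0.462 × 1060 × (1100 − 19.8) × 5.51 / [3130 × (1 + 0.101 × 5.51)] = 2.91×10^6 / 4872 = 598.3 m³.
Wasting from the return line (neglecting effluent solids): Q_w = V·X / (θ_c·X_r) = 598.3 × 3130 / (5.51 × 9700) = 35.04 m³/d.

Q_w ≈ 35.0 m³/d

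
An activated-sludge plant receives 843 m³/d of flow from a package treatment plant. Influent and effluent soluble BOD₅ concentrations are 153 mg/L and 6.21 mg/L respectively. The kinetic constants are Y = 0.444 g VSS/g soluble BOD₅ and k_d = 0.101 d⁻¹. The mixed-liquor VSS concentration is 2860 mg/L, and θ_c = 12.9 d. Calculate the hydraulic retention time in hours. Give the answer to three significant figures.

From the SRT design equation V = Y Q (S₀−S) θ_c / [X (1 + k_d θ_c)] = 0.444 × 843 × (153 − 6.21) × 12.9 / [2860 × (1 + 0.101 × 12.9)] = 7.09×10^5 / 6586 = 107.6 m³.
Hydraulic retention time τ = V/Q = 107.6 / 843 = 0.1277 d = 3.064 h.

τ ≈ 3.06 h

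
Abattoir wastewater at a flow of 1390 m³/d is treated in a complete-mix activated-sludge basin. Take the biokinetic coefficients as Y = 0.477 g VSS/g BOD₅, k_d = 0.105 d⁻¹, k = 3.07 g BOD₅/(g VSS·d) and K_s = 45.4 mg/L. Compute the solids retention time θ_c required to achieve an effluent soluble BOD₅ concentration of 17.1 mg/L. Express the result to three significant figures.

θ_c ≈ 3.38 d

At the target effluent, Y k S/(K_s+S) = 0.477×3.07×17.1/62.50 = 0.4007 d⁻¹.
1/θ_c = 0.4007 − 0.105 = 0.2957 d⁻¹, so θ_c = 3.382 d.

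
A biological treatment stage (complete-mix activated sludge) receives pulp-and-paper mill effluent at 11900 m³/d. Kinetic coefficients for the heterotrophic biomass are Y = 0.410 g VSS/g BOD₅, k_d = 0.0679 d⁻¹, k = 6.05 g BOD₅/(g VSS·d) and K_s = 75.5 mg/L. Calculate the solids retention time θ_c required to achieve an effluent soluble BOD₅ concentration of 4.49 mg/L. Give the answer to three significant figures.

Specific growth rate at S = 4.49 mg/L: μ = YkS/(K_s+S) = 0.410·6.05·4.49/(75.5+4.49) = 0.1392 d⁻¹.
1/θ_c = 0.1392 − 0.0679 = 0.07134 d⁻¹, so θ_c = 14.02 d.

θ_c ≈ 14.0 d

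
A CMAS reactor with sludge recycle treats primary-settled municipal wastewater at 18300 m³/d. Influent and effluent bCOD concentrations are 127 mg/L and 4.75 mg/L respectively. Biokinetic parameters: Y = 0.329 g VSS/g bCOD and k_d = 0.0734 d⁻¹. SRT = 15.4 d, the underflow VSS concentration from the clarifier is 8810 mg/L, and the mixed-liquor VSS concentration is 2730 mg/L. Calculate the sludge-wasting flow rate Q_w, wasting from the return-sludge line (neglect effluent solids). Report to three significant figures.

Q_w ≈ 39.2 m³/d

From the SRT design equation V = Y Q (S₀−S) θ_c / [X (1 + k_d θ_c)] = 0.329 × 18300 × (127 − 4.75) × 15.4 / [2730 × (1 + 0.0734 × 15.4)] = 1.13×10^7 / 5816 = 1949 m³.
Wasting from the return line (neglecting effluent solids): Q_w = V·X / (θ_c·X_r) = 1949 × 2730 / (15.4 × 8810) = 39.22 m³/d.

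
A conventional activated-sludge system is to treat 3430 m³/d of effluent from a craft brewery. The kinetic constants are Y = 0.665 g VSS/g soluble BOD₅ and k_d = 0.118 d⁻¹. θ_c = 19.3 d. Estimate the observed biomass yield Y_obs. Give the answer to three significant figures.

Y_obs ≈ 0.203 g VSS/g soluble BOD₅

Observed yield with endogenous decay: Y_obs = Y / (1 + k_d·θ_c) = 0.665 / (1 + 0.118 × 19.3) = 0.665 / 3.277 = 0.2029 g VSS/g soluble BOD₅.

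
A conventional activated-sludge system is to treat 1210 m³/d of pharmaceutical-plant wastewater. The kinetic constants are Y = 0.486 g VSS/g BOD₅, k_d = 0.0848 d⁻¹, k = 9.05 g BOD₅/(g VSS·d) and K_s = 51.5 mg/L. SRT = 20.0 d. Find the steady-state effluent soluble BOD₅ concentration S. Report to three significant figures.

S ≈ 1.63 mg/L

From the Monod/SRT balance for a CMAS, S = K_s·(1+k_d θ_c)/[θ_c·(Y k − k_d) − 1] = 51.5 × (1 + 0.0848 × 20.0) / [20.0 × (0.486 × 9.05 − 0.0848) − 1] = 138.8 / 85.27 = 1.628 mg/L.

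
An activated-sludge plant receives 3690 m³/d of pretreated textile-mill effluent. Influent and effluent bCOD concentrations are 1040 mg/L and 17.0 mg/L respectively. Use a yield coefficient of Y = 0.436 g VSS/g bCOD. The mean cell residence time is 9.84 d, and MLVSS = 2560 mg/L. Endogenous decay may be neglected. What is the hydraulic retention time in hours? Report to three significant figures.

With k_d = 0 the design equation reduces to V = Y Q (S₀−S) θ_c / X = 0.436 × 3690 × (1040 − 17.0) × 9.84 / 2560 = 6326 m³.
HRT = V/Q = 6326 m³ / 3690 m³·d⁻¹ = 1.714 d × 24 = 41.15 h.

τ ≈ 41.1 h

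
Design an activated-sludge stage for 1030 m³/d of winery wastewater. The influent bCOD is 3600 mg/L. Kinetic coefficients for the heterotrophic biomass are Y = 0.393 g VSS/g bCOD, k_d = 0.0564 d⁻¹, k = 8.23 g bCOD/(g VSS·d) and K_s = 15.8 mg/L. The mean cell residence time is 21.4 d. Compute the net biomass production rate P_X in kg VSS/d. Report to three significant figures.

P_X ≈ 660 kg VSS/d

From the Monod/SRT balance for a CMAS, S = K_s·(1+k_d θ_c)/[θ_c·(Y k − k_d) − 1] = 15.8 × (1 + 0.0564 × 21.4) / [21.4 × (0.393 × 8.23 − 0.0564) − 1] = 34.87 / 67.01 = 0.5204 mg/L.
The observed yield is Y_obs = Y/(1 + k_d·θ_c) = 0.393 / (1 + 0.0564 × 21.4) = 0.393 / 2.207 = 0.1781 g VSS per g bCOD removed.
Mass of bCOD removed per day: Q(S₀ − S) = 1030 × 3599 g/m³ = 3707 kg/d.
Biomass produced: P_X = Y_obs·Q·ΔS = 0.1781 × 3707 ≈ 660.2 kg VSS/d.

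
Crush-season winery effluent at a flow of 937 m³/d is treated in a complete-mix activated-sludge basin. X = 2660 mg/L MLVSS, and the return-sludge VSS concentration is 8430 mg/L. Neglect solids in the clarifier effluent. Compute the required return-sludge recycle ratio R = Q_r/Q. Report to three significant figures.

R ≈ 0.461

Solids balance on the clarifier gives (1+R)X = R·X_r, so R = X/(X_r − X) = 2660 / (8430 − 2660) = 0.4610.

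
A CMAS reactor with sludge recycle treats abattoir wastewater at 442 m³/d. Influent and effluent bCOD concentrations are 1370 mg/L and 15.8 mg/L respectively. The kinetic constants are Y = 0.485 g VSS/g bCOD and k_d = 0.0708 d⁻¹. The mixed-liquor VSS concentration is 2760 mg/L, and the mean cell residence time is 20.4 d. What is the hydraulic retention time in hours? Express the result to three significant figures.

τ ≈ 47.7 h

Rearranging the biomass balance for a CMAS with decay, V = Y·Q·ΔS·θ_c / [X·(1+k_d θ_c)] = 0.485 × 442 × (1370 − 15.8) × 20.4 / [2760 × (1 + 0.0708 × 20.4)] = 5.92×10^6 / 6746 = 877.8 m³.
Hydraulic retention time τ = V/Q = 877.8 / 442 = 1.986 d = 47.66 h.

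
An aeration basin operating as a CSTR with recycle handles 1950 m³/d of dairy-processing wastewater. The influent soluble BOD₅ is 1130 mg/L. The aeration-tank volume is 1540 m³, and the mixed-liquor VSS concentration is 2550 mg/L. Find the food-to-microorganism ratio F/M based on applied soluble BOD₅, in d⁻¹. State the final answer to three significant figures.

F/M ≈ 0.561 d⁻¹

Food-to-microorganism ratio F/M = Q S₀ / (V X) = 1950 × 1130 / (1540 × 2550) = 0.5611 d⁻¹.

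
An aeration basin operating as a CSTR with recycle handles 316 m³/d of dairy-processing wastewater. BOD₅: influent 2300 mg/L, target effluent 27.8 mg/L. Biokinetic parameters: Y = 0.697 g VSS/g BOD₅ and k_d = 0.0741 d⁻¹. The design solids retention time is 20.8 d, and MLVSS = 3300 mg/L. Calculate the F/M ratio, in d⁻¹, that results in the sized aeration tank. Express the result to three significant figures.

F/M ≈ 0.177 d⁻¹

Rearranging the biomass balance for a CMAS with decay, V = Y·Q·ΔS·θ_c / [X·(1+k_d θ_c)] = 0.697 × 316 × (2300 − 27.8) × 20.8 / [3300 × (1 + 0.0741 × 20.8)] = 1.04×10^7 / 8386 = 1241 m³.
F/M = Q·S₀ / (V·X) = 316 × 2300 / (1241 × 3300) = 0.1774 g BOD₅·(g VSS·d)⁻¹.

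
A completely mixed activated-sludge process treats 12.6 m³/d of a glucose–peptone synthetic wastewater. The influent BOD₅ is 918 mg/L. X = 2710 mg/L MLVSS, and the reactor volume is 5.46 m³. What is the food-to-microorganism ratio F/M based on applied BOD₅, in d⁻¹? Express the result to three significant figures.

F/M ≈ 0.782 d⁻¹

Food-to-microorganism ratio F/M = Q S₀ / (V X) = 12.6 × 918 / (5.460 × 2710) = 0.7817 d⁻¹.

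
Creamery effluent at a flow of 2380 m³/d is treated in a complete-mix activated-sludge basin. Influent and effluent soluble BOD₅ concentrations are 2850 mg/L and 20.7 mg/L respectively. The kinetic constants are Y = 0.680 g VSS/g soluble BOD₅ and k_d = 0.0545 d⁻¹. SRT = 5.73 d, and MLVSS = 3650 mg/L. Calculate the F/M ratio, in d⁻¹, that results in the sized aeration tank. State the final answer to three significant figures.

Rearranging the biomass balance for a CMAS with decay, V = Y·Q·ΔS·θ_c / [X·(1+k_d θ_c)] = 0.680 × 2380 × (2850 − 20.7) × 5.73 / [3650 × (1 + 0.0545 × 5.73)] = 2.62×10^7 / 4790 = 5478 m³.
F/M = applied load / biomass = Q·S₀/(V·X) = 2380 × 2850 / (5478 × 3650) = 0.3393 d⁻¹.

F/M ≈ 0.339 d⁻¹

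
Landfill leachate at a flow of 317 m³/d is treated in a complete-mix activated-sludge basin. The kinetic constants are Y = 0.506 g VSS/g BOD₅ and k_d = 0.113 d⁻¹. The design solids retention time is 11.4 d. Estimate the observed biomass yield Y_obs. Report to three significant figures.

Y_obs ≈ 0.221 g VSS/g BOD₅

Correct the yield for decay: Y_obs = Y/(1 + k_d θ_c) = 0.506 / (1 + 0.113 × 11.4) = 0.506 / 2.288 = 0.2211.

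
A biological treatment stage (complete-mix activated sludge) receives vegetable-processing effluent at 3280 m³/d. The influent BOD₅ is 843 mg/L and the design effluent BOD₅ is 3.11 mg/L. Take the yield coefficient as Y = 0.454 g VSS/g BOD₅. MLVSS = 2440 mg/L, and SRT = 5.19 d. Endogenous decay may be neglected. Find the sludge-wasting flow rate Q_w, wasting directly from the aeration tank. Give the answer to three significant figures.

Biomass mass balance (decay neglected): V·X = Y·Q·(S₀ − S)·θ_c, so V = 0.454 × 3280 × (843 − 3.11) × 5.19 / 2440 = 2660 m³.
For wasting at MLVSS concentration, Q_w = V/θ_c = 2660/5.19 = 512.6 m³/d.

Q_w ≈ 513 m³/d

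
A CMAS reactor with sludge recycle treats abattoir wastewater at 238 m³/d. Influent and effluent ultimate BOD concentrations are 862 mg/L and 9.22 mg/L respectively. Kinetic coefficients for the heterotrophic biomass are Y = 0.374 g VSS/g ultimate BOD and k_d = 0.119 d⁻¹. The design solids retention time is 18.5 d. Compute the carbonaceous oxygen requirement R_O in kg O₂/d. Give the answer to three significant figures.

The observed yield is Y_obs = Y/(1 + k_d·θ_c) = 0.374 / (1 + 0.119 × 18.5) = 0.374 / 3.201 = 0.1168 g VSS per g ultimate BOD removed.
ΔS = 862 − 9.22 = 852.8 mg/L, so the substrate removal rate is 238 × 852.8/1000 = 203.0 kg ultimate BOD/d.
Net sludge production P_X = 0.1168 × 203.0 = 23.71 kg VSS/d.
Carbonaceous O₂ demand = substrate oxidised − cell-mass equivalent = 203.0 − 1.42 × 23.71 = 169.3 kg O₂/d.

R_O ≈ 169 kg O₂/d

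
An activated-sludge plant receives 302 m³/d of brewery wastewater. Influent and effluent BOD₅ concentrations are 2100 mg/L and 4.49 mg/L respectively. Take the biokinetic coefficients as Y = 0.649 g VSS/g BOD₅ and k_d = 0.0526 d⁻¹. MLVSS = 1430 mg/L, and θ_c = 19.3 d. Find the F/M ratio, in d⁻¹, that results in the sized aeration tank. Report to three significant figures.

F/M ≈ 0.161 d⁻¹

Steady-state biomass mass balance: V·X·(1 + k_d·θ_c) = Y·Q·(S₀ − S)·θ_c, so V = 0.649 × 302 × (2100 − 4.49) × 19.3 / [1430 × (1 + 0.0526 × 19.3)] = 7.93×10^6 / 2882 = 2751 m³.
Food-to-microorganism ratio F/M = Q S₀ / (V X) = 302 × 2100 / (2751 × 1430) = 0.1612 d⁻¹.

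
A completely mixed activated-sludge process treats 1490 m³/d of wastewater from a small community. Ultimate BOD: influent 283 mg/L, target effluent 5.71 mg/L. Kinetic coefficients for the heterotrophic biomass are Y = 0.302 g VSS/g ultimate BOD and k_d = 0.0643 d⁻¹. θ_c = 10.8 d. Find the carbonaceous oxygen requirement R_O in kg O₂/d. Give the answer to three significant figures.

The observed yield is Y_obs = Y/(1 + k_d·θ_c) = 0.302 / (1 + 0.0643 × 10.8) = 0.302 / 1.694 = 0.1782 g VSS per g ultimate BOD removed.
ΔS = 283 − 5.71 = 277.3 mg/L, so the substrate removal rate is 1490 × 277.3/1000 = 413.2 kg ultimate BOD/d.
Net sludge production P_X = 0.1782 × 413.2 = 73.64 kg VSS/d.
R_O = Q·(S₀ − S) − 1.42·P_X = 413.2 − 1.42 × 73.64 = 308.6 kg O₂/d.

R_O ≈ 309 kg O₂/d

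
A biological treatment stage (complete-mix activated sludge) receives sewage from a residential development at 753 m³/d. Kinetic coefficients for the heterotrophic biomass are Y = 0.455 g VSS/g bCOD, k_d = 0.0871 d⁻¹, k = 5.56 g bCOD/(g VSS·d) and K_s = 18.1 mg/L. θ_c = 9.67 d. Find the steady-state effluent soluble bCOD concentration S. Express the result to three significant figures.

Effluent substrate depends only on kinetics and SRT: S = K_s(1 + k_d θ_c) / [θ_c(Yk − k_d) − 1] = 18.1 × (1 + 0.0871 × 9.67) / [9.67 × (0.455 × 5.56 − 0.0871) − 1] = 33.34 / 22.62 = 1.474 mg/L.

S ≈ 1.47 mg/L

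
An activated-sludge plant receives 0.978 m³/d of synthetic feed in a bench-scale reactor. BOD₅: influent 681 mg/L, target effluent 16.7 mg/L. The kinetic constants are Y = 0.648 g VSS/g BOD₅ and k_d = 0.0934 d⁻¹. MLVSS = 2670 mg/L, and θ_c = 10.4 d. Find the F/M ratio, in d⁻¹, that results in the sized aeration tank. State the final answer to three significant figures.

F/M ≈ 0.300 d⁻¹

Steady-state biomass mass balance: V·X·(1 + k_d·θ_c) = Y·Q·(S₀ − S)·θ_c, so V = 0.648 × 0.978 × (681 − 16.7) × 10.4 / [2670 × (1 + 0.0934 × 10.4)] = 4.38×10^3 / 5264 = 0.8318 m³.
F/M = Q·S₀ / (V·X) = 0.978 × 681 / (0.8318 × 2670) = 0.2999 g BOD₅·(g VSS·d)⁻¹.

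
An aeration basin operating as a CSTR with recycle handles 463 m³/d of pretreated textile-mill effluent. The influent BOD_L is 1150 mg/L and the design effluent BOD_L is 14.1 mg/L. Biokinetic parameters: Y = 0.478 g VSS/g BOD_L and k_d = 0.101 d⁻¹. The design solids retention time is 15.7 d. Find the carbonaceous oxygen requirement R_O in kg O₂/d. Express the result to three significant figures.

The observed yield is Y_obs = Y/(1 + k_d·θ_c) = 0.478 / (1 + 0.101 × 15.7) = 0.478 / 2.586 = 0.1849 g VSS per g BOD_L removed.
Substrate removed = Q·(S₀ − S) = 463 m³/d × (1150 − 14.1) g/m³ = 5.26×10^5 g/d = 525.9 kg/d.
Net sludge production P_X = 0.1849 × 525.9 = 97.22 kg VSS/d.
R_O = Q·ΔS − 1.42 P_X = 525.9 − 138.1 = 387.9 kg O₂/d.

R_O ≈ 388 kg O₂/d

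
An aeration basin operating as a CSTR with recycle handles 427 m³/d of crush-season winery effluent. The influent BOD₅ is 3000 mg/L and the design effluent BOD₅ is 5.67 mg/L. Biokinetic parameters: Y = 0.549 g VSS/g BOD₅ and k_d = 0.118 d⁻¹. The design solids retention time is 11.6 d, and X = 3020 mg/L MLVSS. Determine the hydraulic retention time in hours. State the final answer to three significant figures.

Rearranging the biomass balance for a CMAS with decay, V = Y·Q·ΔS·θ_c / [X·(1+k_d θ_c)] = 0.549 × 427 × (3000 − 5.67) × 11.6 / [3020 × (1 + 0.118 × 11.6)] = 8.14×10^6 / 7154 = 1138 m³.
HRT = V/Q = 1138 m³ / 427 m³·d⁻¹ = 2.666 d × 24 = 63.97 h.

τ ≈ 64.0 h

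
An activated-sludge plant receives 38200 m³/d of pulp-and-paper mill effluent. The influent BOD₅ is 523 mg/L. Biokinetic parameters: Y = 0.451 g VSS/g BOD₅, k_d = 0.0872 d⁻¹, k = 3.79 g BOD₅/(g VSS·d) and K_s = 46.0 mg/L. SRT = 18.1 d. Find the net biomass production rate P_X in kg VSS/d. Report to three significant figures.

P_X ≈ 3470 kg VSS/d

For a completely mixed reactor with recycle the Lawrence–McCarty relation gives S = K_s·(1 + k_d·θ_c) / [θ_c·(Y·k − k_d) − 1] = 46.0 × (1 + 0.0872 × 18.1) / [18.1 × (0.451 × 3.79 − 0.0872) − 1] = 118.6 / 28.36 = 4.182 mg/L.
The observed yield is Y_obs = Y/(1 + k_d·θ_c) = 0.451 / (1 + 0.0872 × 18.1) = 0.451 / 2.578 = 0.1749 g VSS per g BOD₅ removed.
Q·(S₀ − S) = 38200 × (523 − 4.18) × 10⁻³ = 19819 kg/d removed.
So the net sludge growth is P_X = 0.1749 × 19819 = 3467 kg VSS/d.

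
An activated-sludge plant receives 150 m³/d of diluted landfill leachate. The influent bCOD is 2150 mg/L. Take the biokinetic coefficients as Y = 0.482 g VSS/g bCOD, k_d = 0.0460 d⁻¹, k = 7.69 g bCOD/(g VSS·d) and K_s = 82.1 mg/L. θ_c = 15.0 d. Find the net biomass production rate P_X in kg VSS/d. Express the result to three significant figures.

Effluent substrate depends only on kinetics and SRT: S = K_s(1 + k_d θ_c) / [θ_c(Yk − k_d) − 1] = 82.1 × (1 + 0.0460 × 15.0) / [15.0 × (0.482 × 7.69 − 0.0460) − 1] = 138.7 / 53.91 = 2.574 mg/L.
Observed yield with endogenous decay: Y_obs = Y / (1 + k_d·θ_c) = 0.482 / (1 + 0.0460 × 15.0) = 0.482 / 1.690 = 0.2852 g VSS/g bCOD.
Substrate removed = Q·(S₀ − S) = 150 m³/d × (2150 − 2.57) g/m³ = 3.22×10^5 g/d = 322.1 kg/d.
So the net sludge growth is P_X = 0.2852 × 322.1 = 91.87 kg VSS/d.

P_X ≈ 91.9 kg VSS/d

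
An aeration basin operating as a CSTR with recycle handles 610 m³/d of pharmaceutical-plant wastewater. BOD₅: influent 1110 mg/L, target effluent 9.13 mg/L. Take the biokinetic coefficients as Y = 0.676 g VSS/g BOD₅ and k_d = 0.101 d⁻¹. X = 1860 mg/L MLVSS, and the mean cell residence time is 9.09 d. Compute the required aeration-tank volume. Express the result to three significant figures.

From the SRT design equation V = Y Q (S₀−S) θ_c / [X (1 + k_d θ_c)] = 0.676 × 610 × (1110 − 9.13) × 9.09 / [1860 × (1 + 0.101 × 9.09)] = 4.13×10^6 / 3568 = 1157 m³.

V ≈ 1160 m³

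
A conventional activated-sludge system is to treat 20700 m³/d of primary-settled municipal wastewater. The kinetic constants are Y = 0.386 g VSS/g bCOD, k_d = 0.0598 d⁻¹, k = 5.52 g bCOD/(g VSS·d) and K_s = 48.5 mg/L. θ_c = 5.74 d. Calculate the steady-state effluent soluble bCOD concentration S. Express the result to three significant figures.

S ≈ 5.98 mg/L

From the Monod/SRT balance for a CMAS, S = K_s·(1+k_d θ_c)/[θ_c·(Y k − k_d) − 1] = 48.5 × (1 + 0.0598 × 5.74) / [5.74 × (0.386 × 5.52 − 0.0598) − 1] = 65.15 / 10.89 = 5.984 mg/L.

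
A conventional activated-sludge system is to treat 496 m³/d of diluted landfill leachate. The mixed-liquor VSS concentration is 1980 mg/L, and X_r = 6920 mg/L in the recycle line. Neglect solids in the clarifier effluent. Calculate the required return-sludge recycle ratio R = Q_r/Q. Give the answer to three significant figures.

Solids balance on the clarifier gives (1+R)X = R·X_r, so R = X/(X_r − X) = 1980 / (6920 − 1980) = 0.4008.

R ≈ 0.401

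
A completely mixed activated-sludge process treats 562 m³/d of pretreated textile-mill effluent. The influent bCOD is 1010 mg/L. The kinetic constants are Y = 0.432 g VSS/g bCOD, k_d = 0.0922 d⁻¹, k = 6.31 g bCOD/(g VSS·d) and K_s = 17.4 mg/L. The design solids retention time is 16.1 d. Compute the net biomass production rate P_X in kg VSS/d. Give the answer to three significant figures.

P_X ≈ 98.6 kg VSS/d

Effluent substrate depends only on kinetics and SRT: S = K_s(1 + k_d θ_c) / [θ_c(Yk − k_d) − 1] = 17.4 × (1 + 0.0922 × 16.1) / [16.1 × (0.432 × 6.31 − 0.0922) − 1] = 43.23 / 41.40 = 1.044 mg/L.
The observed yield is Y_obs = Y/(1 + k_d·θ_c) = 0.432 / (1 + 0.0922 × 16.1) = 0.432 / 2.484 = 0.1739 g VSS per g bCOD removed.
Substrate removed = Q·(S₀ − S) = 562 m³/d × (1010 − 1.04) g/m³ = 5.67×10^5 g/d = 567.0 kg/d.
Net biomass production P_X = Y_obs × Q·(S₀ − S) = 0.1739 × 567.0 = 98.60 kg VSS/d.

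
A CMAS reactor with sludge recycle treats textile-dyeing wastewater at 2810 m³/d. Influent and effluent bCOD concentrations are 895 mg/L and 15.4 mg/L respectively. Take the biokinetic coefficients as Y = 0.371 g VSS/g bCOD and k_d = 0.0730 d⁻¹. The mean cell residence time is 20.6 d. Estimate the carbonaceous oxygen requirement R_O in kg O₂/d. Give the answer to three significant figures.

Correct the yield for decay: Y_obs = Y/(1 + k_d θ_c) = 0.371 / (1 + 0.0730 × 20.6) = 0.371 / 2.504 = 0.1482.
Q·(S₀ − S) = 2810 × (895 − 15.4) × 10⁻³ = 2472 kg/d removed.
Biomass synthesised: P_X = Y_obs × 2472 = 366.2 kg VSS/d.
R_O = Q·(S₀ − S) − 1.42·P_X = 2472 − 1.42 × 366.2 = 1952 kg O₂/d.

R_O ≈ 1950 kg O₂/d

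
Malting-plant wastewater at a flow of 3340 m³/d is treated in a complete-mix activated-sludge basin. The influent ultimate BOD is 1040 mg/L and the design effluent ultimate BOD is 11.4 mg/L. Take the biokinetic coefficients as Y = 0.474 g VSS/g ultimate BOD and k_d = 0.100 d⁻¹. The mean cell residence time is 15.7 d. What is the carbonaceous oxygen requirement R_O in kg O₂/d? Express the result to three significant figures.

Y_obs = Y / (1 + k_d θ_c) = 0.474 / (1 + 0.100 × 15.7) = 0.474 / 2.570 = 0.1844.
ΔS = 1040 − 11.4 = 1029 mg/L, so the substrate removal rate is 3340 × 1029/1000 = 3436 kg ultimate BOD/d.
Net sludge production P_X = 0.1844 × 3436 = 633.6 kg VSS/d.
R_O = Q·ΔS − 1.42 P_X = 3436 − 899.8 = 2536 kg O₂/d.

R_O ≈ 2540 kg O₂/d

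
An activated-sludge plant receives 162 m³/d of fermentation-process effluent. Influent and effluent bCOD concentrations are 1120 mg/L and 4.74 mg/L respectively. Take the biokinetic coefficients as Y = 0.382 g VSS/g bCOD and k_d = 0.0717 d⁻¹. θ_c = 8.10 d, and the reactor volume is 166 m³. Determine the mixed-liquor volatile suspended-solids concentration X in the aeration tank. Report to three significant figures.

X ≈ 2130 mg/L

From V·X·(1 + k_d·θ_c) = Y·Q·(S₀ − S)·θ_c: X = 0.382 × 162 × (1120 − 4.74) × 8.10 / [166 × (1 + 0.0717 × 8.10)] = 2130 mg/L.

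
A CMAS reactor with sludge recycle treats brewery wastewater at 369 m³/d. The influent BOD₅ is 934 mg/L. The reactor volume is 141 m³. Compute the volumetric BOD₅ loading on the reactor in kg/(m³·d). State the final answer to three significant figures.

Applied BOD₅ load per unit volume = Q·S₀/V = (369 × 934/1000)/141.0 = 2.444 kg BOD₅·m⁻³·d⁻¹.

L_v ≈ 2.44 kg BOD₅/(m³·d)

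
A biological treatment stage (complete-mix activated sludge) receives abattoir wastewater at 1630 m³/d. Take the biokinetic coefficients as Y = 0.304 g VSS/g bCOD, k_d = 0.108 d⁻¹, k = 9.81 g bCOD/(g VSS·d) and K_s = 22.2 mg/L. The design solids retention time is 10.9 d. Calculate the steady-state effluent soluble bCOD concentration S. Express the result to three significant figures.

From the Monod/SRT balance for a CMAS, S = K_s·(1+k_d θ_c)/[θ_c·(Y k − k_d) − 1] = 22.2 × (1 + 0.108 × 10.9) / [10.9 × (0.304 × 9.81 − 0.108) − 1] = 48.33 / 30.33 = 1.594 mg/L.

S ≈ 1.59 mg/L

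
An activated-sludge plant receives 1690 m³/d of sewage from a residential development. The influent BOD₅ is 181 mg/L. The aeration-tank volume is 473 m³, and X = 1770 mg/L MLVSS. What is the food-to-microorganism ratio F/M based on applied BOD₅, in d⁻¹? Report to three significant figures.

Food-to-microorganism ratio F/M = Q S₀ / (V X) = 1690 × 181 / (473.0 × 1770) = 0.3654 d⁻¹.

F/M ≈ 0.365 d⁻¹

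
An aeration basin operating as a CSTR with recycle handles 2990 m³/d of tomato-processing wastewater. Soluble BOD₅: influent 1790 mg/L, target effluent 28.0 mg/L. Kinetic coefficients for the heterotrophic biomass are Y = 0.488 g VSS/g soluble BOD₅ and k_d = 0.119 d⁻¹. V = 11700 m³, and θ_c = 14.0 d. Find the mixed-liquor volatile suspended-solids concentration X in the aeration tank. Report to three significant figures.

X ≈ 1150 mg/L

Solving the biomass balance for X: X = Y Q (S₀−S) θ_c / [V (1+k_d θ_c)] = 0.488 × 2990 × (1790 − 28.0) × 14.0 / [11700 × (1 + 0.119 × 14.0)] = 1154 mg/L.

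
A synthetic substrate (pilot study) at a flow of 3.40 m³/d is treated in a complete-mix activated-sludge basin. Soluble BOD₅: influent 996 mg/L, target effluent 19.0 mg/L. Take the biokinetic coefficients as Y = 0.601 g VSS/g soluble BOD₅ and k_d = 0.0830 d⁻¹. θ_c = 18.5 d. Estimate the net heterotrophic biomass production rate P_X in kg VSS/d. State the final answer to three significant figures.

P_X ≈ 0.787 kg VSS/d

Y_obs = Y / (1 + k_d θ_c) = 0.601 / (1 + 0.0830 × 18.5) = 0.601 / 2.535 = 0.2370.
Substrate removed = Q·(S₀ − S) = 3.40 m³/d × (996 − 19.0) g/m³ = 3.32×10^3 g/d = 3.322 kg/d.
Biomass produced: P_X = Y_obs·Q·ΔS = 0.2370 × 3.322 ≈ 0.7874 kg VSS/d.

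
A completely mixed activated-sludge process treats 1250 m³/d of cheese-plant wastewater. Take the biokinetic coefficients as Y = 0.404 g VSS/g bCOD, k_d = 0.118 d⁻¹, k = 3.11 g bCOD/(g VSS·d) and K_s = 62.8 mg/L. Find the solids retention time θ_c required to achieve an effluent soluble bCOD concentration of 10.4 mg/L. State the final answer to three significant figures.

Specific growth rate at S = 10.4 mg/L: μ = YkS/(K_s+S) = 0.404·3.11·10.4/(62.8+10.4) = 0.1785 d⁻¹.
Then 1/θ_c = μ − k_d = 0.1785 − 0.118 = 0.06051 d⁻¹, giving θ_c = 16.53 d.

θ_c ≈ 16.5 d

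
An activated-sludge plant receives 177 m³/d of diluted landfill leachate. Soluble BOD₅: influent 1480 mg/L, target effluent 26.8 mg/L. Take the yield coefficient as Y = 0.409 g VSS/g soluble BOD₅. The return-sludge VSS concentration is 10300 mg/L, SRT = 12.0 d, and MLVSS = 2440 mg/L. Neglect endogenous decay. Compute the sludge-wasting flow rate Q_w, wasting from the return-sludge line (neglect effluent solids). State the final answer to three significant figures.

Biomass mass balance (decay neglected): V·X = Y·Q·(S₀ − S)·θ_c, so V = 0.409 × 177 × (1480 − 26.8) × 12.0 / 2440 = 517.4 m³.
Q_w = (V·X)/(θ_c X_r) = 517.4 × 2440 / (12.0 × 10300) = 10.21 m³/d.

Q_w ≈ 10.2 m³/d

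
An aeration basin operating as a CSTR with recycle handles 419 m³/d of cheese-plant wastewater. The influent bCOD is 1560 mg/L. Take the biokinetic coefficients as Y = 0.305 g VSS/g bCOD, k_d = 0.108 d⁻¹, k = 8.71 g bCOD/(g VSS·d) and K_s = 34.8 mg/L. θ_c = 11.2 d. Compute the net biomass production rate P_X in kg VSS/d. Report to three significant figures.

P_X ≈ 90.1 kg VSS/d

From the Monod/SRT balance for a CMAS, S = K_s·(1+k_d θ_c)/[θ_c·(Y k − k_d) − 1] = 34.8 × (1 + 0.108 × 11.2) / [11.2 × (0.305 × 8.71 − 0.108) − 1] = 76.89 / 27.54 = 2.792 mg/L.
The observed yield is Y_obs = Y/(1 + k_d·θ_c) = 0.305 / (1 + 0.108 × 11.2) = 0.305 / 2.210 = 0.1380 g VSS per g bCOD removed.
Substrate removed = Q·(S₀ − S) = 419 m³/d × (1560 − 2.79) g/m³ = 6.52×10^5 g/d = 652.5 kg/d.
P_X = Y_obs · Q(S₀ − S) = 0.1380 × 652.5 = 90.06 kg VSS/d.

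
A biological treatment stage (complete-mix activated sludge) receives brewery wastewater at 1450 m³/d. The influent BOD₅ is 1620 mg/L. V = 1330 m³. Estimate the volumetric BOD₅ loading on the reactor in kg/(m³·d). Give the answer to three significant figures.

L_v ≈ 1.77 kg BOD₅/(m³·d)

Applied BOD₅ load per unit volume = Q·S₀/V = (1450 × 1620/1000)/1330 = 1.766 kg BOD₅·m⁻³·d⁻¹.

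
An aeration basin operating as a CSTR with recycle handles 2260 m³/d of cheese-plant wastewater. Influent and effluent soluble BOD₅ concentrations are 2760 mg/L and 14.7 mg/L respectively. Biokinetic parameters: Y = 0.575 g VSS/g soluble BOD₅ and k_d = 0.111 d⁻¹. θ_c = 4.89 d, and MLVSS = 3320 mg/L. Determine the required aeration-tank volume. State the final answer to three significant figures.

Steady-state biomass mass balance: V·X·(1 + k_d·θ_c) = Y·Q·(S₀ − S)·θ_c, so V = 0.575 × 2260 × (2760 − 14.7) × 4.89 / [3320 × (1 + 0.111 × 4.89)] = 1.74×10^7 / 5122 = 3406 m³.

V ≈ 3410 m³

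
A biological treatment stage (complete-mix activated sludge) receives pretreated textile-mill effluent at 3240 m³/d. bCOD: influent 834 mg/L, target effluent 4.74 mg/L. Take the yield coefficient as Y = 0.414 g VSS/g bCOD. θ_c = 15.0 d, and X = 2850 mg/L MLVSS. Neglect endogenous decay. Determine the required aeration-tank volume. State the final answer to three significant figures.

Biomass mass balance (decay neglected): V·X = Y·Q·(S₀ − S)·θ_c, so V = 0.414 × 3240 × (834 − 4.74) × 15.0 / 2850 = 5854 m³.

V ≈ 5850 m³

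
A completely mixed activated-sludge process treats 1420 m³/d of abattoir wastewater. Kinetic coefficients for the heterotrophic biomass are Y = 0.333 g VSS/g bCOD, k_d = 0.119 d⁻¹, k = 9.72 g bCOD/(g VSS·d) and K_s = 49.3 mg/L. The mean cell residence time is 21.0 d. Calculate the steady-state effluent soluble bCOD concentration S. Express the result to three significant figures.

Effluent substrate depends only on kinetics and SRT: S = K_s(1 + k_d θ_c) / [θ_c(Yk − k_d) − 1] = 49.3 × (1 + 0.119 × 21.0) / [21.0 × (0.333 × 9.72 − 0.119) − 1] = 172.5 / 64.47 = 2.676 mg/L.

S ≈ 2.68 mg/L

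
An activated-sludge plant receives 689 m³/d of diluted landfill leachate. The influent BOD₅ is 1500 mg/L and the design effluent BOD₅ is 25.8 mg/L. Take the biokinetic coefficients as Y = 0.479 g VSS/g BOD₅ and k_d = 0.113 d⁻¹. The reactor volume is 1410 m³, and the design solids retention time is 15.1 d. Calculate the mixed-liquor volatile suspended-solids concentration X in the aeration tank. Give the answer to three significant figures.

X ≈ 1930 mg/L

Solving the biomass balance for X: X = Y Q (S₀−S) θ_c / [V (1+k_d θ_c)] = 0.479 × 689 × (1500 − 25.8) × 15.1 / [1410 × (1 + 0.113 × 15.1)] = 1925 mg/L.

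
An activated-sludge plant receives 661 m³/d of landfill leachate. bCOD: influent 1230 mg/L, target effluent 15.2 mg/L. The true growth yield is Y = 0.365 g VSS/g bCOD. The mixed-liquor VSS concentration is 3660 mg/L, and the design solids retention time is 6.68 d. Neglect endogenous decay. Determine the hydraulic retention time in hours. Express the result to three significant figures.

τ ≈ 19.4 h

Biomass mass balance (decay neglected): V·X = Y·Q·(S₀ − S)·θ_c, so V = 0.365 × 661 × (1230 − 15.2) × 6.68 / 3660 = 534.9 m³.
HRT = V/Q = 534.9 m³ / 661 m³·d⁻¹ = 0.8093 d × 24 = 19.42 h.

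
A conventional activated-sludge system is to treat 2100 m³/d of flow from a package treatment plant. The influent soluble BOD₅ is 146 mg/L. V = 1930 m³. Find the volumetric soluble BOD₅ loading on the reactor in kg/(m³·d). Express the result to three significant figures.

L_v ≈ 0.159 kg soluble BOD₅/(m³·d)

Volumetric loading L_v = Q·S₀ / V = 2100 × 146 g/m³ / 1930 m³ = 158.9 g/(m³·d) = 0.1589 kg soluble BOD₅/(m³·d).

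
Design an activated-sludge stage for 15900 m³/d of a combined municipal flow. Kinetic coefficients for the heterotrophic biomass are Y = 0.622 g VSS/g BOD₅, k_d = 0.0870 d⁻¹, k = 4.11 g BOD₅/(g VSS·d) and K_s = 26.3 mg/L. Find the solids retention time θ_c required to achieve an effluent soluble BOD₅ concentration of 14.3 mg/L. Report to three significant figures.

From 1/θ_c = Y·k·S/(K_s + S) − k_d: Y·k·S/(K_s+S) = 0.622 × 4.11 × 14.3 / (26.3 + 14.3) = 0.9004 d⁻¹.
1/θ_c = 0.9004 − 0.0870 = 0.8134 d⁻¹, so θ_c = 1.229 d.

θ_c ≈ 1.23 d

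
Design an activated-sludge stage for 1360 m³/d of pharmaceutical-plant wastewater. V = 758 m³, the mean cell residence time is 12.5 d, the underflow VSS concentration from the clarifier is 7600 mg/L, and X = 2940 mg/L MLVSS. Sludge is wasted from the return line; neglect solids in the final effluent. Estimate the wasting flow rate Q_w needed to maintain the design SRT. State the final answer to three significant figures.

θ_c = V·X/(Q_w·X_r) when wasting from the recycle, so Q_w = V·X/(θ_c·X_r) = 758.0 × 2940 / (12.5 × 7600) = 23.46 m³/d.

Q_w ≈ 23.5 m³/d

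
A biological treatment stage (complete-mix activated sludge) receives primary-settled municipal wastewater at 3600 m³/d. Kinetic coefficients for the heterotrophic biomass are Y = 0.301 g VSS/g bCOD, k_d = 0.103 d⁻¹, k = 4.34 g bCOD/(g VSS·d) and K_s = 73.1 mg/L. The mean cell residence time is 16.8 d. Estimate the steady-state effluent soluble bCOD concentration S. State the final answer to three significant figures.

S ≈ 10.4 mg/L

From the Monod/SRT balance for a CMAS, S = K_s·(1+k_d θ_c)/[θ_c·(Y k − k_d) − 1] = 73.1 × (1 + 0.103 × 16.8) / [16.8 × (0.301 × 4.34 − 0.103) − 1] = 199.6 / 19.22 = 10.39 mg/L.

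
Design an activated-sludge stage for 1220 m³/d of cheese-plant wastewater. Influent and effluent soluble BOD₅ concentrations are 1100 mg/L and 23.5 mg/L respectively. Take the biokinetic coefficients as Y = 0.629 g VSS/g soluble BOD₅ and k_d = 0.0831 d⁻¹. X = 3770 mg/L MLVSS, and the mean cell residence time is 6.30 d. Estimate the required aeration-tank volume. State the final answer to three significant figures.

From the SRT design equation V = Y Q (S₀−S) θ_c / [X (1 + k_d θ_c)] = 0.629 × 1220 × (1100 − 23.5) × 6.30 / [3770 × (1 + 0.0831 × 6.30)] = 5.2×10^6 / 5744 = 906.1 m³.

V ≈ 906 m³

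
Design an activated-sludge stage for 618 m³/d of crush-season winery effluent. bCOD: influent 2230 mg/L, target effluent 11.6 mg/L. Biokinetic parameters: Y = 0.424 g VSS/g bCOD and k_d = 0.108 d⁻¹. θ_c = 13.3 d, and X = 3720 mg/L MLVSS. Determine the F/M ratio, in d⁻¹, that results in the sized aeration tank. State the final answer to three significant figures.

From the SRT design equation V = Y Q (S₀−S) θ_c / [X (1 + k_d θ_c)] = 0.424 × 618 × (2230 − 11.6) × 13.3 / [3720 × (1 + 0.108 × 13.3)] = 7.73×10^6 / 9063 = 853.0 m³.
Food-to-microorganism ratio F/M = Q S₀ / (V X) = 618 × 2230 / (853.0 × 3720) = 0.4343 d⁻¹.

F/M ≈ 0.434 d⁻¹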